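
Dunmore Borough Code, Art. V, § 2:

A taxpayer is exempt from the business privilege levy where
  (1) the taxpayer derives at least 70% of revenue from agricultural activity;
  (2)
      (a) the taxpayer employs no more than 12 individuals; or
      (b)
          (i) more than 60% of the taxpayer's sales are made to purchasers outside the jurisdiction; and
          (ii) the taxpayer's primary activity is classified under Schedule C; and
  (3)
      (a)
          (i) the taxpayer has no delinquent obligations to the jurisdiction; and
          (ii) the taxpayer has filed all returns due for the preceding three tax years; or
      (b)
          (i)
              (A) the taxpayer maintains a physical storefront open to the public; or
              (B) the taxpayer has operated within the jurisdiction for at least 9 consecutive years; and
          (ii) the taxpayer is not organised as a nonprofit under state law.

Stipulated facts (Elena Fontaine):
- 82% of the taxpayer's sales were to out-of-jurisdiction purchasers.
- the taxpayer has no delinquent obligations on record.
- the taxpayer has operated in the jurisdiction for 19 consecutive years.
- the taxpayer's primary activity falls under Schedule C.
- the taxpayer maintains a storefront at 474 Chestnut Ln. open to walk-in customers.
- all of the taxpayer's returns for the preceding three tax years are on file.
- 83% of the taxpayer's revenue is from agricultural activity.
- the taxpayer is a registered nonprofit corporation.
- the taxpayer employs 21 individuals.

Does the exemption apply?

Yes — exempt.

(1) ≥70% agricultural — met.
(a) ≤ 12 employees — not satisfied.
(i) >60% out-of-jur. sales — holds.
(ii) Schedule C activity — holds.
So (b) is satisfied (T AND T).
(2): F OR T → true.
(i) no delinquency — met.
(ii) returns current — satisfied.
(a): T AND T → true.
(A) has storefront — satisfied.
(B) ≥ 9 yrs in jurisdiction — holds.
(i) = T OR T = true.
(ii) not (nonprofit) — fails.
(b) = T AND F = false.
(3): T OR F → true.
So Overall is satisfied (T AND T AND T).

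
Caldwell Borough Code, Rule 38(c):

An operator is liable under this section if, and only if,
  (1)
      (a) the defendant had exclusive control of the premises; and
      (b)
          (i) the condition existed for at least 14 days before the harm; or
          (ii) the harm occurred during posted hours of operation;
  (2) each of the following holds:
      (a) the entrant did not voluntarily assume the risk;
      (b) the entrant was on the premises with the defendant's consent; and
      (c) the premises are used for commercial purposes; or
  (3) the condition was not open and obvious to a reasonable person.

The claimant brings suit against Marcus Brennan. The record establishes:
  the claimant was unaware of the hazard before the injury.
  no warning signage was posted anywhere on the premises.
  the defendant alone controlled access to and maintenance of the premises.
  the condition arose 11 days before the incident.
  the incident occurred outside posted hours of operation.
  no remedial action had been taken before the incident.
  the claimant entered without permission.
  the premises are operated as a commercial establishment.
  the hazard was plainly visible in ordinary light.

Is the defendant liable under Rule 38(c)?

(a) exclusive control — holds.
(i) condition ≥14 days old — not met.
(ii) during posted hours — fails.
(b): F OR F → false.
So (1) is not satisfied (T AND F).
(a) no assumed risk — satisfied.
(b) consent to enter — fails.
(c) commercial use — satisfied.
So (2) is not satisfied (T AND F AND T).
(3) not open/obvious — fails.
Overall: F OR F OR F → false.

No — not liable.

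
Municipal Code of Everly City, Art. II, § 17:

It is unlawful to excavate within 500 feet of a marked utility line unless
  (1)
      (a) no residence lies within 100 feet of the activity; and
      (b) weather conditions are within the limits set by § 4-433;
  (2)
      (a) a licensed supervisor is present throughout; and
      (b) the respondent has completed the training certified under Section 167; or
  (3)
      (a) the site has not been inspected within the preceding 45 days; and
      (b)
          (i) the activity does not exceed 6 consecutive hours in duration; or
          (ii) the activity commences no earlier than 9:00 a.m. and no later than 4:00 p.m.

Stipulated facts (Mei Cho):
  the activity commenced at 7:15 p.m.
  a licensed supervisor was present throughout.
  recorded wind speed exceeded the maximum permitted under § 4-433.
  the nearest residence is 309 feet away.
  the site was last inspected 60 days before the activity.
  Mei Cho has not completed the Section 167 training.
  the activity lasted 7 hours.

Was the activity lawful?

No — unlawful.

(a) no residence in 100 ft — satisfied.
(b) weather ok — not met.
So (1) is not satisfied (T AND F).
(a) supervisor present — met.
(b) training certified — not met.
(2) = T AND F = false.
(a) not (site inspected) — met.
(i) ≤ 6 hrs duration — not met.
(ii) start within hours — not satisfied.
(b) = F OR F = false.
(3): T AND F → false.
Overall: F OR F OR F → false.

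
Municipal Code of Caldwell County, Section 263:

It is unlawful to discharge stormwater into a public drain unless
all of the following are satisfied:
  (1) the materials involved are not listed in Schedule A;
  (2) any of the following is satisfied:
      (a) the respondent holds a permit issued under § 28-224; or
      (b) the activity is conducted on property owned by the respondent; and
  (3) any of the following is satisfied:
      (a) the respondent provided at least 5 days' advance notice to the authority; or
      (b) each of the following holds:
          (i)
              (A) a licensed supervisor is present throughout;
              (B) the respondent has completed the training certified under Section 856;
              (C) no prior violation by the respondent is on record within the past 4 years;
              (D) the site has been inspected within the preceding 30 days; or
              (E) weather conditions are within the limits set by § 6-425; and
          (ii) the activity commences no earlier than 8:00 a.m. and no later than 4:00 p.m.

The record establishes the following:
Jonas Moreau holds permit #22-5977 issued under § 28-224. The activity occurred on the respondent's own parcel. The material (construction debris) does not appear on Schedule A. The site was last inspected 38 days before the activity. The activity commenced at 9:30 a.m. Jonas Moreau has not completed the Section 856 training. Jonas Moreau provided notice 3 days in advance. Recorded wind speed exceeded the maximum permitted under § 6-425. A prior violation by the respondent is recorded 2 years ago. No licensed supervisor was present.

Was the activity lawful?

(1) not (Schedule A material) — met.
(a) holds permit — met.
(b) own property — satisfied.
So (2) is satisfied (T OR T).
(a) ≥5 days' notice — not satisfied.
(A) supervisor present — fails.
(B) training certified — not met.
(C) no prior violation — not satisfied.
(D) site inspected — not met.
(E) weather ok — not met.
So (i) is not satisfied (F OR F OR F OR F OR F).
(ii) start within hours — holds.
(b) = F AND T = false.
(3): F OR F → false.
So Overall is not satisfied (T AND T AND F).

No — unlawful.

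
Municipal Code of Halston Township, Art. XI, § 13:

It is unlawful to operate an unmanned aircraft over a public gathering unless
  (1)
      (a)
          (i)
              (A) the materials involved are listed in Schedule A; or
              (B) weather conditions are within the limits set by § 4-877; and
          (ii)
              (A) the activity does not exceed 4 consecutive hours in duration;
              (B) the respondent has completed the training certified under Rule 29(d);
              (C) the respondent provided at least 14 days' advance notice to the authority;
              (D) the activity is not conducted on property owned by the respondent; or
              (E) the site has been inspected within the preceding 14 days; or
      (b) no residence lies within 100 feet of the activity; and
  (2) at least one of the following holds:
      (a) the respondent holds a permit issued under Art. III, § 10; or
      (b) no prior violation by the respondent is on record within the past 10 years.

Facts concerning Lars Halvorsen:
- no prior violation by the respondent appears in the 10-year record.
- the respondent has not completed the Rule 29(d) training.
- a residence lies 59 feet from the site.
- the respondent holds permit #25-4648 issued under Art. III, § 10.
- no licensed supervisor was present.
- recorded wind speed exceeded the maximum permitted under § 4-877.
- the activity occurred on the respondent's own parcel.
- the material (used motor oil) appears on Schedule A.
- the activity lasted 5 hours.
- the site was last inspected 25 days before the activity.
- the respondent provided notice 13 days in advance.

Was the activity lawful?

No — unlawful.

(A) Schedule A material — holds.
(B) weather ok — not satisfied.
(i) = T OR F = true.
(A) ≤ 4 hrs duration — fails.
(B) training certified — not met.
(C) ≥14 days' notice — not satisfied.
(D) not (own property) — not satisfied.
(E) site inspected — not satisfied.
So (ii) is not satisfied (F OR F OR F OR F OR F).
So (a) is not satisfied (T AND F).
(b) no residence in 100 ft — not satisfied.
So (1) is not satisfied (F OR F).
(a) holds permit — holds.
(b) no prior violation — holds.
(2) = T OR T = true.
So Overall is not satisfied (F AND T).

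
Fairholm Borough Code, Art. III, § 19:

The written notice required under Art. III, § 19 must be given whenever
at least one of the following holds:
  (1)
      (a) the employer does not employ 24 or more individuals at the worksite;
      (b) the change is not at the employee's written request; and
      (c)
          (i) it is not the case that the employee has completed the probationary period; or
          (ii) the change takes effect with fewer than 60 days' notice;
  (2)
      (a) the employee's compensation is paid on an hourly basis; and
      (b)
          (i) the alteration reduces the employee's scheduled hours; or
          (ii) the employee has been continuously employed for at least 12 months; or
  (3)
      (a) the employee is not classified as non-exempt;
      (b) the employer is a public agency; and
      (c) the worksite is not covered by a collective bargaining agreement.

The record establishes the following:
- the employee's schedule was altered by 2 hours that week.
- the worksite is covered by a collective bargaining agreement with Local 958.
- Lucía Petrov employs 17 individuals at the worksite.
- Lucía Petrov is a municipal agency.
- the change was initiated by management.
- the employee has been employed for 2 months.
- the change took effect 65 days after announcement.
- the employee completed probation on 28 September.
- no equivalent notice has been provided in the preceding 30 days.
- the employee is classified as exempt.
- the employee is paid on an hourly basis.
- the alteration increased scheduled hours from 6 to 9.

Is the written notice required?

No — not required.

(a) not (≥ 24 at site) — satisfied.
(b) not employee-requested — satisfied.
(i) not (past probation) — not satisfied.
(ii) < 60 days' notice — fails.
(c): F OR F → false.
(1) = T AND T AND F = false.
(a) hourly-paid — satisfied.
(i) hours reduced — not satisfied.
(ii) tenure ≥ 12 mo. — not met.
(b): F OR F → false.
(2): T AND F → false.
(a) not (non-exempt) — holds.
(b) public agency — met.
(c) no CBA — not met.
(3) = T AND T AND F = false.
Overall: F OR F OR F → false.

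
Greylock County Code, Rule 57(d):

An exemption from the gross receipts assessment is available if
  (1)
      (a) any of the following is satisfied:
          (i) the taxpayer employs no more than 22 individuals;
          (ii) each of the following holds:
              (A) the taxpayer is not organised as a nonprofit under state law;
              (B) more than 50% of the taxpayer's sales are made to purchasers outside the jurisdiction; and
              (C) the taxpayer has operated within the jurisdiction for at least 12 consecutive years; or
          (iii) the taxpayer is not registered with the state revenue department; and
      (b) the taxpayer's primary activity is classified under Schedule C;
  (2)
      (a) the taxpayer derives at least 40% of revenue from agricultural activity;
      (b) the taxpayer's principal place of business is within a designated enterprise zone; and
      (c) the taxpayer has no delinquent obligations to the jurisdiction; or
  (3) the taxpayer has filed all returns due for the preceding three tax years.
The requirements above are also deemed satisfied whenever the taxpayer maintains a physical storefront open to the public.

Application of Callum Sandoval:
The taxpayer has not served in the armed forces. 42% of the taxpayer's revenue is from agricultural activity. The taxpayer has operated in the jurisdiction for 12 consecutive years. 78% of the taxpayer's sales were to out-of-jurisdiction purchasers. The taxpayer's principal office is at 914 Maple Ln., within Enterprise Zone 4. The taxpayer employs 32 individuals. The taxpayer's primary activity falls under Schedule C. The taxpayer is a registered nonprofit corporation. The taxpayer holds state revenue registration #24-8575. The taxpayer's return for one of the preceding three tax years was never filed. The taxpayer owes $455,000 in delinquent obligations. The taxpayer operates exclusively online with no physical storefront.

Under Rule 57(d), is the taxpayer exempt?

No — not exempt.

(i) ≤ 22 employees — not satisfied.
(A) not (nonprofit) — fails.
(B) >50% out-of-jur. sales — met.
(C) ≥ 12 yrs in jurisdiction — holds.
(ii) = F AND T AND T = false.
(iii) not (state-registered) — not met.
(a): F OR F OR F → false.
(b) Schedule C activity — met.
(1) = F AND T = false.
(a) ≥40% agricultural — met.
(b) in enterprise zone — holds.
(c) no delinquency — not met.
(2): T AND T AND F → false.
(3) returns current — not met.
Overall: F OR F OR F → false.
Exception (has storefront) — not satisfied.
Result: main false OR exception false → false.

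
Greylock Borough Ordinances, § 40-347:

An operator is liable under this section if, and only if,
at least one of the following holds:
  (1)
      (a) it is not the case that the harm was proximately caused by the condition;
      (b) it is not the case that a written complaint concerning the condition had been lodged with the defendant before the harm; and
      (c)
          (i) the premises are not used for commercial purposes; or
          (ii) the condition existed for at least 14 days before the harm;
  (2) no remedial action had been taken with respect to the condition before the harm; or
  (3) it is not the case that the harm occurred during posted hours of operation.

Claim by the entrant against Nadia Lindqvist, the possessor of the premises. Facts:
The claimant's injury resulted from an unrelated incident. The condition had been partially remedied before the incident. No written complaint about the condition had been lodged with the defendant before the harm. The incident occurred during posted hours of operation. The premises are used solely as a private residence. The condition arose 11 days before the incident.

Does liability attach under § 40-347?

Yes — liable.

(a) not (proximate cause) — met.
(b) not (complaint lodged) — holds.
(i) not (commercial use) — met.
(ii) condition ≥14 days old — not met.
(c): T OR F → true.
(1) = T AND T AND T = true.
(2) no remedial action — not met.
(3) not (during posted hours) — fails.
So Overall is satisfied (T OR F OR F).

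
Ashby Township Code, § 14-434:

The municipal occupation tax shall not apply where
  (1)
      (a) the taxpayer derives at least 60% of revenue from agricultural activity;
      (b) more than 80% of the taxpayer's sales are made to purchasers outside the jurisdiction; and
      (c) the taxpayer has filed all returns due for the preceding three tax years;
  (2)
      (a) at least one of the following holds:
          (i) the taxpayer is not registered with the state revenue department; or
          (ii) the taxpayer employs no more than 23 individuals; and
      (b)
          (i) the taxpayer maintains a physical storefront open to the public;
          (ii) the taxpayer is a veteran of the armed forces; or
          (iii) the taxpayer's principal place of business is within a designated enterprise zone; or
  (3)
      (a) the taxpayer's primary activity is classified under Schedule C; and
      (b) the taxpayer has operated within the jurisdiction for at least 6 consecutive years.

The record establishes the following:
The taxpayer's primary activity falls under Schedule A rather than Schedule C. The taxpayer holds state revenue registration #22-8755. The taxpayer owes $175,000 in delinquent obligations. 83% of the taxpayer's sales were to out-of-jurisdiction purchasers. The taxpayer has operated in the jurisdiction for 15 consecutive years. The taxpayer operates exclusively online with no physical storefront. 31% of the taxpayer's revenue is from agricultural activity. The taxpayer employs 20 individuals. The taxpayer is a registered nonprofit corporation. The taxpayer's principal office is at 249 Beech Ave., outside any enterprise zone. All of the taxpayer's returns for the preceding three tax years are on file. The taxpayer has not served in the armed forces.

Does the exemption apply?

(a) ≥60% agricultural — fails.
(b) >80% out-of-jur. sales — holds.
(c) returns current — satisfied.
So (1) is not satisfied (F AND T AND T).
(i) not (state-registered) — fails.
(ii) ≤ 23 employees — met.
(a): F OR T → true.
(i) has storefront — fails.
(ii) veteran — not satisfied.
(iii) in enterprise zone — not met.
(b) = F OR F OR F = false.
(2): T AND F → false.
(a) Schedule C activity — fails.
(b) ≥ 6 yrs in jurisdiction — holds.
(3) = F AND T = false.
So Overall is not satisfied (F OR F OR F).

No — not exempt.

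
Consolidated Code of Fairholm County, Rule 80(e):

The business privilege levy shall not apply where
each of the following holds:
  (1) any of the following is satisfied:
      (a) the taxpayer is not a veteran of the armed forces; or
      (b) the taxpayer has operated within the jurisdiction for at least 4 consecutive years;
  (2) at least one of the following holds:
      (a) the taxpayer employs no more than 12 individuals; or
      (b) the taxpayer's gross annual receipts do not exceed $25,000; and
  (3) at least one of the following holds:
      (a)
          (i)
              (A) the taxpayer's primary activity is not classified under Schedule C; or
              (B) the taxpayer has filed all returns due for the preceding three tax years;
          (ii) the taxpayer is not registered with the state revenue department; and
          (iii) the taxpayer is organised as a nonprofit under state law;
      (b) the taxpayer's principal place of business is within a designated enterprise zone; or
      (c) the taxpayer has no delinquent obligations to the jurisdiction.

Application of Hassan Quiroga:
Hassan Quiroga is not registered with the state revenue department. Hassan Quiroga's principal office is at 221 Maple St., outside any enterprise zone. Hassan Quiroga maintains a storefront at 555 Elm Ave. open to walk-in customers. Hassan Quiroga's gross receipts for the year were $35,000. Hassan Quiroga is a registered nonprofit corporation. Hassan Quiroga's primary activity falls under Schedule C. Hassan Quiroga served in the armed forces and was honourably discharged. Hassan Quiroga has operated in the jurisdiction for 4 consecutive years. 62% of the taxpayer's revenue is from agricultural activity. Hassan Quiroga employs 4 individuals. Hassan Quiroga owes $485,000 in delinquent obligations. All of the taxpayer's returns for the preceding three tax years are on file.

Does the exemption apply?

Yes — exempt.

(a) not (veteran) — not met.
(b) ≥ 4 yrs in jurisdiction — met.
(1): F OR T → true.
(a) ≤ 12 employees — met.
(b) receipts ≤ $25,000 — fails.
So (2) is satisfied (T OR F).
(A) not (Schedule C activity) — fails.
(B) returns current — holds.
(i): F OR T → true.
(ii) not (state-registered) — met.
(iii) nonprofit — met.
(a): T AND T AND T → true.
(b) in enterprise zone — not satisfied.
(c) no delinquency — not satisfied.
So (3) is satisfied (T OR F OR F).
Overall: T AND T AND T → true.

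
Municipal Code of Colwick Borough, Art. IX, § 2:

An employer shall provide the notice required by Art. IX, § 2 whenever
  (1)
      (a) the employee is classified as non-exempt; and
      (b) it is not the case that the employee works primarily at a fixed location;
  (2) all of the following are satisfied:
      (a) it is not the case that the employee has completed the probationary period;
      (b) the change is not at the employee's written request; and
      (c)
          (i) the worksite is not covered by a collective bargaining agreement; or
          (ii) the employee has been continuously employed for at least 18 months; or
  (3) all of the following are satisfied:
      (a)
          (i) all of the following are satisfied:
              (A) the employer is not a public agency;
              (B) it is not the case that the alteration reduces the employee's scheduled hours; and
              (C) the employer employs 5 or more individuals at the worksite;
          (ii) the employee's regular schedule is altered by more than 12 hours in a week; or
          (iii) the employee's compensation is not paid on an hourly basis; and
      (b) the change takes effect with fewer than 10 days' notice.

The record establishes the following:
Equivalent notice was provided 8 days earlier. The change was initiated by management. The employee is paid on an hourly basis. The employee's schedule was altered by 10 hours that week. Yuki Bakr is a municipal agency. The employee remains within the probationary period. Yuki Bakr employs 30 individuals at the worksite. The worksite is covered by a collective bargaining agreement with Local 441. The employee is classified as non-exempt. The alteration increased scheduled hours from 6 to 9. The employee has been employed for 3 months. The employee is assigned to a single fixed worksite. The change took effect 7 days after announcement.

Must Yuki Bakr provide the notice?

(a) non-exempt — satisfied.
(b) not (fixed location) — not met.
(1) = T AND F = false.
(a) not (past probation) — satisfied.
(b) not employee-requested — holds.
(i) no CBA — not met.
(ii) tenure ≥ 18 mo. — fails.
(c) = F OR F = false.
(2) = T AND T AND F = false.
(A) not (public agency) — not satisfied.
(B) not (hours reduced) — satisfied.
(C) ≥ 5 at site — met.
So (i) is not satisfied (F AND T AND T).
(ii) schedule shift > 12h — not satisfied.
(iii) not (hourly-paid) — not met.
(a) = F OR F OR F = false.
(b) < 10 days' notice — satisfied.
(3) = F AND T = false.
So Overall is not satisfied (F OR F OR F).

No — not required.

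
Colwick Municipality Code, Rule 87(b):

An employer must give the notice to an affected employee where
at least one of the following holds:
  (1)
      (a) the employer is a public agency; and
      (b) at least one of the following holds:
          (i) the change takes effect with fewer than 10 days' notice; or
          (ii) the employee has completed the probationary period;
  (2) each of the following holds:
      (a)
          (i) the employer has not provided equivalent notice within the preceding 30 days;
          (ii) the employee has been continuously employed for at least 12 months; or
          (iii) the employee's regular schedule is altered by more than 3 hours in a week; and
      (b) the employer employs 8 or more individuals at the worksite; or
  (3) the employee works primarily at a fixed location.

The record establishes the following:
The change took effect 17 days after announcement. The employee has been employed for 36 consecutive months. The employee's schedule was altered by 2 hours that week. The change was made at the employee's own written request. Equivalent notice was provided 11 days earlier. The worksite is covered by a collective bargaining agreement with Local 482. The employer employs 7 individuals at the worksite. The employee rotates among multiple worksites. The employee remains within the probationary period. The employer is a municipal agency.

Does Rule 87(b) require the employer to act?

No — not required.

(a) public agency — satisfied.
(i) < 10 days' notice — not satisfied.
(ii) past probation — fails.
(b): F OR F → false.
(1): T AND F → false.
(i) no recent notice — fails.
(ii) tenure ≥ 12 mo. — satisfied.
(iii) schedule shift > 3h — not satisfied.
(a): F OR T OR F → true.
(b) ≥ 8 at site — not satisfied.
(2) = T AND F = false.
(3) fixed location — not satisfied.
Overall: F OR F OR F → false.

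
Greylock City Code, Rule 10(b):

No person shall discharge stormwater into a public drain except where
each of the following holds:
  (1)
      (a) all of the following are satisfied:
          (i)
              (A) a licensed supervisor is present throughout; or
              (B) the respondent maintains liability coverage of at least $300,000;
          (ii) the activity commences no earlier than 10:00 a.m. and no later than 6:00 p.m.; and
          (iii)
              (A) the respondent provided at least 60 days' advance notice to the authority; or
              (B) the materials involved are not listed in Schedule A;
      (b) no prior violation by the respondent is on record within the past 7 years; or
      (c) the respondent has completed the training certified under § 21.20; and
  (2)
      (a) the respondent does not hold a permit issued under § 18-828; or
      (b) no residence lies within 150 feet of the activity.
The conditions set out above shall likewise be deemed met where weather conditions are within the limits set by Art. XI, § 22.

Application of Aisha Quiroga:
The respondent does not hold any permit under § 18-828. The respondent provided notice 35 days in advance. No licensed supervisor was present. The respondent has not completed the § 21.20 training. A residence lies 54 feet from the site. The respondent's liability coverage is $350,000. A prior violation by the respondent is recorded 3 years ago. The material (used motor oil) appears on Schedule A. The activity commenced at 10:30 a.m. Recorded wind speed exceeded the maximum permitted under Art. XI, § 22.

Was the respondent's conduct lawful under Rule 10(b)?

(A) supervisor present — not met.
(B) coverage ≥ $300,000 — satisfied.
(i) = F OR T = true.
(ii) start within hours — satisfied.
(A) ≥60 days' notice — not satisfied.
(B) not (Schedule A material) — not satisfied.
(iii): F OR F → false.
(a) = T AND T AND F = false.
(b) no prior violation — fails.
(c) training certified — fails.
(1): F OR F OR F → false.
(a) not (holds permit) — holds.
(b) no residence in 150 ft — not satisfied.
(2) = T OR F = true.
Overall: F AND T → false.
Exception (weather ok) — not satisfied.
Result: main false OR exception false → false.

No — unlawful.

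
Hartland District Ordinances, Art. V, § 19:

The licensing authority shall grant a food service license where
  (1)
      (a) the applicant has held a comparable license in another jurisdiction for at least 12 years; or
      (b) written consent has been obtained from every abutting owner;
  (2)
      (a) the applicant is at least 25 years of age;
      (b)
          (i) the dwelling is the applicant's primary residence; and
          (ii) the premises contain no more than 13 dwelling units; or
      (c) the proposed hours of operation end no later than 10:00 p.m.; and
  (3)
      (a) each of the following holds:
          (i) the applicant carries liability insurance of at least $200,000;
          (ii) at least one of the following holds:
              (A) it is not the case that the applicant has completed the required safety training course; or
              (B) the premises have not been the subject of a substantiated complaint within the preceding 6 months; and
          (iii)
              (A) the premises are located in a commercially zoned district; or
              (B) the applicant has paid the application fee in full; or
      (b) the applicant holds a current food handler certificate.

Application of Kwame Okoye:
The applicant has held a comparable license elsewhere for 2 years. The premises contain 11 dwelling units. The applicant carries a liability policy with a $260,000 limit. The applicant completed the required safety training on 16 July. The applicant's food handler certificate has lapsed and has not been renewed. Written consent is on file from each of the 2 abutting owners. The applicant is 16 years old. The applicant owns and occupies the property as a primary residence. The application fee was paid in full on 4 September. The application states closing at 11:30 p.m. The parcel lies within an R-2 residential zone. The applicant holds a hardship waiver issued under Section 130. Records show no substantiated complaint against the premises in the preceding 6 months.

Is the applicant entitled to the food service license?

Yes — granted.

(a) prior license ≥ 12 yr — not satisfied.
(b) all abutters consent — met.
(1): F OR T → true.
(a) age ≥ 25 — fails.
(i) primary residence — met.
(ii) ≤ 13 units — holds.
(b): T AND T → true.
(c) closes by 10 p.m. — not met.
(2): F OR T OR F → true.
(i) insurance ≥ $200,000 — holds.
(A) not (safety training) — fails.
(B) no complaint in 6 mo. — satisfied.
(ii) = F OR T = true.
(A) commercially zoned — not satisfied.
(B) fee paid — holds.
(iii) = F OR T = true.
So (a) is satisfied (T AND T AND T).
(b) food handler cert. — not met.
(3): T OR F → true.
Overall = T AND T AND T = true.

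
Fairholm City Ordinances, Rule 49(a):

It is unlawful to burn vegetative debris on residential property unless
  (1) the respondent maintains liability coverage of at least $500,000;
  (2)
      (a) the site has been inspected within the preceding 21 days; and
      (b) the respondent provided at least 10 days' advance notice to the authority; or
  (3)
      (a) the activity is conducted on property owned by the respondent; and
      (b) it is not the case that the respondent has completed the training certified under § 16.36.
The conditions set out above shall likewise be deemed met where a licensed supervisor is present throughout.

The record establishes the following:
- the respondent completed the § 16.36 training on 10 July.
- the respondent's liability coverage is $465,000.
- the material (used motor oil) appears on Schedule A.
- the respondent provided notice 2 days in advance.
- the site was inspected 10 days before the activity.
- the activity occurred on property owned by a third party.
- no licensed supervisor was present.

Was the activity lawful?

No — unlawful.

(1) coverage ≥ $500,000 — not satisfied.
(a) site inspected — holds.
(b) ≥10 days' notice — fails.
(2): T AND F → false.
(a) own property — fails.
(b) not (training certified) — fails.
So (3) is not satisfied (F AND F).
Overall = F OR F OR F = false.
Exception (supervisor present) — not satisfied.
Result: main false OR exception false → false.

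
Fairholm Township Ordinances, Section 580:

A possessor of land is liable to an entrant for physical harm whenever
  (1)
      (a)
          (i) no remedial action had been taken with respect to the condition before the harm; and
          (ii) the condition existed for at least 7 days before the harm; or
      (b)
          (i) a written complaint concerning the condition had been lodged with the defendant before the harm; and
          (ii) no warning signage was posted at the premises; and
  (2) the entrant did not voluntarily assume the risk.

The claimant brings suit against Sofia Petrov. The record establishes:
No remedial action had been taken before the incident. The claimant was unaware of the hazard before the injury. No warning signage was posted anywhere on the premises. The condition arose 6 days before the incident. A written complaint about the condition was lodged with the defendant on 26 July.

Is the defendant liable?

Yes — liable.

(i) no remedial action — met.
(ii) condition ≥7 days old — not met.
(a) = T AND F = false.
(i) complaint lodged — satisfied.
(ii) no signage posted — satisfied.
(b) = T AND T = true.
So (1) is satisfied (F OR T).
(2) no assumed risk — satisfied.
Overall: T AND T → true.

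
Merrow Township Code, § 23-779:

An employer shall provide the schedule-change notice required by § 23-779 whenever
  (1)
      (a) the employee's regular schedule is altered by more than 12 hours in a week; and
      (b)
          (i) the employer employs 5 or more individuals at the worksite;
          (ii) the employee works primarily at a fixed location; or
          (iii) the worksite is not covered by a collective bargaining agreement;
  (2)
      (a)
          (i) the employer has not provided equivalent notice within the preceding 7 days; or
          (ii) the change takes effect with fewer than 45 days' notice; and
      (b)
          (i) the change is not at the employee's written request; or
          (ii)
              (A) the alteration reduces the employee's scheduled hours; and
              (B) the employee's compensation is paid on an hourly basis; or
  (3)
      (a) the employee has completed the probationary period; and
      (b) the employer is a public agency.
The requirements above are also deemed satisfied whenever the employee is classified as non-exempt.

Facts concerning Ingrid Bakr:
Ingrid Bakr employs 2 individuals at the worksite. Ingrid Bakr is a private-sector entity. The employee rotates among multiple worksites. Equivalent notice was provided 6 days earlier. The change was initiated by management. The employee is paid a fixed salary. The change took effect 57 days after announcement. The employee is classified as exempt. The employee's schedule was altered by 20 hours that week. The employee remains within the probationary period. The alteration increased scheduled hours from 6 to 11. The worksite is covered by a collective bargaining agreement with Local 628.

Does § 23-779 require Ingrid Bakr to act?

(a) schedule shift > 12h — satisfied.
(i) ≥ 5 at site — not met.
(ii) fixed location — not satisfied.
(iii) no CBA — fails.
So (b) is not satisfied (F OR F OR F).
(1) = T AND F = false.
(i) no recent notice — not satisfied.
(ii) < 45 days' notice — fails.
(a): F OR F → false.
(i) not employee-requested — satisfied.
(A) hours reduced — fails.
(B) hourly-paid — not met.
(ii): F AND F → false.
So (b) is satisfied (T OR F).
(2): F AND T → false.
(a) past probation — not satisfied.
(b) public agency — not met.
(3) = F AND F = false.
So Overall is not satisfied (F OR F OR F).
Exception (non-exempt) — not satisfied.
Result: main false OR exception false → false.

No — not required.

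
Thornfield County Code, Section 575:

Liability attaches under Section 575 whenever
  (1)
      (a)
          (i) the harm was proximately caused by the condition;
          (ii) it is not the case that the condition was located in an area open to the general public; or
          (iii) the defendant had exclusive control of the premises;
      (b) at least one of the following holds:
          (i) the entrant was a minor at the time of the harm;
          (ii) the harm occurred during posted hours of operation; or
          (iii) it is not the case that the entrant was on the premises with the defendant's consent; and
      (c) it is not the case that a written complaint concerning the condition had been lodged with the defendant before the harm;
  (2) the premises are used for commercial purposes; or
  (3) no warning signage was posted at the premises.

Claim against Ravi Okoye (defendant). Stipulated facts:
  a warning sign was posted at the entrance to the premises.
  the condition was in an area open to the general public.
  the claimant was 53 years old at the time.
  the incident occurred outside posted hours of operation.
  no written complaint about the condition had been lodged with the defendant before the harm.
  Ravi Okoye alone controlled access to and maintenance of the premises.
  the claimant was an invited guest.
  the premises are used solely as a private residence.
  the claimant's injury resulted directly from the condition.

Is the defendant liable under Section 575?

No — not liable.

(i) proximate cause — met.
(ii) not (public area) — fails.
(iii) exclusive control — met.
(a): T OR F OR T → true.
(i) entrant a minor — not satisfied.
(ii) during posted hours — not satisfied.
(iii) not (consent to enter) — not met.
(b): F OR F OR F → false.
(c) not (complaint lodged) — satisfied.
(1): T AND F AND T → false.
(2) commercial use — fails.
(3) no signage posted — not met.
Overall = F OR F OR F = false.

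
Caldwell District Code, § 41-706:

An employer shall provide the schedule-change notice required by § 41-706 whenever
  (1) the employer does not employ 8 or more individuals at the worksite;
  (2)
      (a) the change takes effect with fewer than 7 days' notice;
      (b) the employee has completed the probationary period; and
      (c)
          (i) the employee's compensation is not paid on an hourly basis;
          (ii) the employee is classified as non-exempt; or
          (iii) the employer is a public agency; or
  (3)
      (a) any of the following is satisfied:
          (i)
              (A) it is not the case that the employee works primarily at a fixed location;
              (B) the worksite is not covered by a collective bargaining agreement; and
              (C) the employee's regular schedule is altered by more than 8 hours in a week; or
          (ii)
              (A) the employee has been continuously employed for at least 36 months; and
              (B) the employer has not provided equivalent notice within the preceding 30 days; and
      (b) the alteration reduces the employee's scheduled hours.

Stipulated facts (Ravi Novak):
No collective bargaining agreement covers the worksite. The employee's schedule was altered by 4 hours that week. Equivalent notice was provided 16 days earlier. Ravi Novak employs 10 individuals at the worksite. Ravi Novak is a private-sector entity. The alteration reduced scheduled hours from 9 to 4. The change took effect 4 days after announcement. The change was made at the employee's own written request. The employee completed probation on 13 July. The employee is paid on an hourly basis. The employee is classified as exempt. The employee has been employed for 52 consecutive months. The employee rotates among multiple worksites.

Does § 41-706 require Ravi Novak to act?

No — not required.

(1) not (≥ 8 at site) — not met.
(a) < 7 days' notice — holds.
(b) past probation — satisfied.
(i) not (hourly-paid) — fails.
(ii) non-exempt — not met.
(iii) public agency — fails.
(c): F OR F OR F → false.
(2): T AND T AND F → false.
(A) not (fixed location) — satisfied.
(B) no CBA — met.
(C) schedule shift > 8h — fails.
(i) = T AND T AND F = false.
(A) tenure ≥ 36 mo. — satisfied.
(B) no recent notice — fails.
So (ii) is not satisfied (T AND F).
So (a) is not satisfied (F OR F).
(b) hours reduced — met.
So (3) is not satisfied (F AND T).
Overall = F OR F OR F = false.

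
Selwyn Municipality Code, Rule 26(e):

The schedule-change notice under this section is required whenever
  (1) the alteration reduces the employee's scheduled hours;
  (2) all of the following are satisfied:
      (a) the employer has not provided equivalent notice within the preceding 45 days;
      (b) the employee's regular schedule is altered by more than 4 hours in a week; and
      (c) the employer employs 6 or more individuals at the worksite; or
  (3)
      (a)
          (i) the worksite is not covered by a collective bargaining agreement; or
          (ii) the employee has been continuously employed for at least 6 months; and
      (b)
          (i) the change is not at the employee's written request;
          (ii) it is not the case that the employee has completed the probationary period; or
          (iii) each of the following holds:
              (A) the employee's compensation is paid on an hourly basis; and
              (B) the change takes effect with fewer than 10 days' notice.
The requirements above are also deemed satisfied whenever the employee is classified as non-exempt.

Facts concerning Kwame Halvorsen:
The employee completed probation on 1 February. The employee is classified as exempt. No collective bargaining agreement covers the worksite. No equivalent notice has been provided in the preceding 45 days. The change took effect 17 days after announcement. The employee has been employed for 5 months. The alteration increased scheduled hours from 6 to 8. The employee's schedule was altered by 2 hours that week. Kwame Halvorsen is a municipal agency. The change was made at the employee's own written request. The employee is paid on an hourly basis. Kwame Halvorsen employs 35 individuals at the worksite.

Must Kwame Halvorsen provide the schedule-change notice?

No — not required.

(1) hours reduced — not satisfied.
(a) no recent notice — met.
(b) schedule shift > 4h — fails.
(c) ≥ 6 at site — satisfied.
So (2) is not satisfied (T AND F AND T).
(i) no CBA — holds.
(ii) tenure ≥ 6 mo. — not met.
(a): T OR F → true.
(i) not employee-requested — not met.
(ii) not (past probation) — not satisfied.
(A) hourly-paid — satisfied.
(B) < 10 days' notice — not met.
(iii): T AND F → false.
(b): F OR F OR F → false.
(3) = T AND F = false.
Overall = F OR F OR F = false.
Exception (non-exempt) — not satisfied.
Result: main false OR exception false → false.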